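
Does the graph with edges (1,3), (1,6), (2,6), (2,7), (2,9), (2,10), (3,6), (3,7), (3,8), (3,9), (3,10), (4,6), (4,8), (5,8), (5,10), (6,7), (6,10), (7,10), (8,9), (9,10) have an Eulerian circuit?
Yes (the graph is connected and all 10 vertices have even degree)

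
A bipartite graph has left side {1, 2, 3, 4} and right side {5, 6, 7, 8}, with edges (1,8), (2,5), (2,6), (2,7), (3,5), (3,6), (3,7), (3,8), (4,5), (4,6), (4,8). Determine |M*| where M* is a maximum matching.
4 (matching: (1,8), (2,7), (3,6), (4,5); upper bound min(|L|,|R|) = min(4,4) = 4)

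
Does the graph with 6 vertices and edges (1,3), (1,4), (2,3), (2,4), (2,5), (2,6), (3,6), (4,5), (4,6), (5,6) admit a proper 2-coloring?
No (odd cycle of length 5: 2 -> 3 -> 1 -> 4 -> 5 -> 2)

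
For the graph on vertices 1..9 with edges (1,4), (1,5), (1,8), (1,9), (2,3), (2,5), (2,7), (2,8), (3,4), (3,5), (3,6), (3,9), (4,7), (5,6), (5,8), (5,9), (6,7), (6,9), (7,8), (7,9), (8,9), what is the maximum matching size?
4 (matching: (2,8), (3,6), (4,7), (5,9); upper bound floor(n/2) = floor(9/2) = 4)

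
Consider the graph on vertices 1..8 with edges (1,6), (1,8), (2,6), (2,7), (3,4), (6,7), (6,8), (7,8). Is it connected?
No, it has 3 components: {1, 2, 6, 7, 8}, {3, 4}, {5}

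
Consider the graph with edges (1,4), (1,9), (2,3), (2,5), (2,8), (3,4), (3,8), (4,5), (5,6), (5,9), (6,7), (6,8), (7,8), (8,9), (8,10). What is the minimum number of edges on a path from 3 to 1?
2 (path: 3 -> 4 -> 1, 2 edges)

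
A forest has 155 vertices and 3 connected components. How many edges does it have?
152 (Each of the 3 component trees on V_i vertices has V_i - 1 edges; summing gives V - C = 155 - 3 = 152)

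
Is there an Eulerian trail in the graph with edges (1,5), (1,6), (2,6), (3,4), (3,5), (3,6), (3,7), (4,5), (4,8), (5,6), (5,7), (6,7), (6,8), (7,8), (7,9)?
No (6 vertices have odd degree: {2, 4, 5, 7, 8, 9}; Eulerian path requires 0 or 2)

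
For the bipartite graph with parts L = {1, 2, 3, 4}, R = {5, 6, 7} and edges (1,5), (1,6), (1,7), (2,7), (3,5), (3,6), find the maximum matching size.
3 (matching: (1,5), (2,7), (3,6); upper bound min(|L|,|R|) = min(4,3) = 3)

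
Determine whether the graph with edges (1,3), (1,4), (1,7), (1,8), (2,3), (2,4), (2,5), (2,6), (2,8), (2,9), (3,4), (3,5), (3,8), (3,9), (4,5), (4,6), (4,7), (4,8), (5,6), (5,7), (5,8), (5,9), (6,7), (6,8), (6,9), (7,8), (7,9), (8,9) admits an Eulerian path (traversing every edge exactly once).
Yes (the graph is connected and exactly 2 vertices have odd degree: {4, 5}; any Eulerian path must start and end at those)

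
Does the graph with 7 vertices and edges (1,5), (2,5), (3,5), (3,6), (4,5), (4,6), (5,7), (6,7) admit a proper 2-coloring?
Yes. Partition: {1, 2, 3, 4, 7}, {5, 6}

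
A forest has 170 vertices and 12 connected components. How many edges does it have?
158 (Each of the 12 component trees on V_i vertices has V_i - 1 edges; summing gives V - C = 170 - 12 = 158)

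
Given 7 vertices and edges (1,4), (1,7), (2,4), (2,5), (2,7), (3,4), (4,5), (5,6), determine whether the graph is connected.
Yes (BFS from 1 visits [1, 4, 7, 2, 3, 5, 6] — all 7 vertices reached)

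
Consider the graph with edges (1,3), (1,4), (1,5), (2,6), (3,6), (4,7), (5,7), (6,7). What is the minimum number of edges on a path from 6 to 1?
2 (path: 6 -> 3 -> 1, 2 edges)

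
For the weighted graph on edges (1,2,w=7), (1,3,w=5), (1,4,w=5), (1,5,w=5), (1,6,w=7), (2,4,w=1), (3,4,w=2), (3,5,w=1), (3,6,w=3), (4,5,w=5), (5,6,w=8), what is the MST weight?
12 (MST edges: (1,3,w=5), (2,4,w=1), (3,4,w=2), (3,5,w=1), (3,6,w=3); sum of weights 5 + 1 + 2 + 1 + 3 = 12)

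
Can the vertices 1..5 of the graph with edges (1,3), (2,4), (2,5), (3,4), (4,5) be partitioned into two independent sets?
No (odd cycle of length 3: 5 -> 4 -> 2 -> 5)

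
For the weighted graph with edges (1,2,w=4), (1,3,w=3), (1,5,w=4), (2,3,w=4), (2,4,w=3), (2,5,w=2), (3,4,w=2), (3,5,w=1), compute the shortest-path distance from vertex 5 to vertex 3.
1 (path: 5 -> 3; weights 1 = 1)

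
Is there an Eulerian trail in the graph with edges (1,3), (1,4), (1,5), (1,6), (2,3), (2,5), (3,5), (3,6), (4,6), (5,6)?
Yes — and in fact it has an Eulerian circuit (the graph is connected and all 6 vertices have even degree)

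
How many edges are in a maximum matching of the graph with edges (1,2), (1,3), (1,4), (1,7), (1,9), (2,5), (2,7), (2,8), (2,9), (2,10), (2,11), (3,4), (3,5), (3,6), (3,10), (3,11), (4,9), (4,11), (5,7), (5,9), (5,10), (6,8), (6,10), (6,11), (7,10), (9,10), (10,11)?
5 (matching: (1,9), (2,8), (3,11), (5,7), (6,10); upper bound floor(n/2) = floor(11/2) = 5)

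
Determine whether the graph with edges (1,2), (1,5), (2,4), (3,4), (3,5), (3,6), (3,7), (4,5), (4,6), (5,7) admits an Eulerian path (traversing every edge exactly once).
Yes — and in fact it has an Eulerian circuit (the graph is connected and all 7 vertices have even degree)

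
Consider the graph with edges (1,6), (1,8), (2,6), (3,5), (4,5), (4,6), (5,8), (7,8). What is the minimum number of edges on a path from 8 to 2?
3 (path: 8 -> 1 -> 6 -> 2, 3 edges)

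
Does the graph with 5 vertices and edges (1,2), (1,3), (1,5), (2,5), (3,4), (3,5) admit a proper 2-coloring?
No (odd cycle of length 3: 5 -> 1 -> 2 -> 5)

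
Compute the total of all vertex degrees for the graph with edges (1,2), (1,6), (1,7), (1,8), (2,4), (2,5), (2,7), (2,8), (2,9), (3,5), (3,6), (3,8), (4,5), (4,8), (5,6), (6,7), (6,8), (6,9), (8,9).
38 (handshake: sum of degrees = 2|E| = 2 x 19 = 38)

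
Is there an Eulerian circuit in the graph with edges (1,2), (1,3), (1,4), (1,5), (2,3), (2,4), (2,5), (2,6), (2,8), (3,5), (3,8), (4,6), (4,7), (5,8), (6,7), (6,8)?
Yes (the graph is connected and all 8 vertices have even degree)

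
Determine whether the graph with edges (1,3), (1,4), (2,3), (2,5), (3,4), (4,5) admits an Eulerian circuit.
No (2 vertices have odd degree: {3, 4}; Eulerian circuit requires 0)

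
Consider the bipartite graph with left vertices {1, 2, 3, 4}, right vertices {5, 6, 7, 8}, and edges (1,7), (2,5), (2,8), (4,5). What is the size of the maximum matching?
3 (matching: (1,7), (2,8), (4,5); upper bound min(|L|,|R|) = min(4,4) = 4)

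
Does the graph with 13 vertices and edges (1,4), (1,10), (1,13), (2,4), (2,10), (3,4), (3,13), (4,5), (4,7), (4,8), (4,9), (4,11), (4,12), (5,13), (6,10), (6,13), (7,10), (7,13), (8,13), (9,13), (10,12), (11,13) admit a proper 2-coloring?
Yes. Partition: {1, 2, 3, 5, 6, 7, 8, 9, 11, 12}, {4, 10, 13}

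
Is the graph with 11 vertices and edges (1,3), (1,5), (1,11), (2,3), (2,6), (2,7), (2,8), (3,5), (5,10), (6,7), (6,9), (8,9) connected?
No, it has 2 components: {1, 2, 3, 5, 6, 7, 8, 9, 10, 11}, {4}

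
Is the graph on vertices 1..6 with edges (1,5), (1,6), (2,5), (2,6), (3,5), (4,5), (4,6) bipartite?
Yes. Partition: {1, 2, 3, 4}, {5, 6}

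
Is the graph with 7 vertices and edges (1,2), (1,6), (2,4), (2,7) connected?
No, it has 3 components: {1, 2, 4, 6, 7}, {3}, {5}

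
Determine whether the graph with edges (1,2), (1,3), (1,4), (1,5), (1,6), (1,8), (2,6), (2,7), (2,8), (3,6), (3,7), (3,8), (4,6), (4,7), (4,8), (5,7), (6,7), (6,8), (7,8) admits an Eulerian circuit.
Yes (the graph is connected and all 8 vertices have even degree)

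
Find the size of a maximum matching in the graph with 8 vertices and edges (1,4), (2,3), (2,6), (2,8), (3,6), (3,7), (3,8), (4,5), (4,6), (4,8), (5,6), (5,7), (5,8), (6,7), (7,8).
4 (matching: (1,4), (2,8), (3,7), (5,6); upper bound floor(n/2) = floor(8/2) = 4)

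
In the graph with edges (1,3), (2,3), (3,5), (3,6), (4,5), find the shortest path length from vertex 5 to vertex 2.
2 (path: 5 -> 3 -> 2, 2 edges)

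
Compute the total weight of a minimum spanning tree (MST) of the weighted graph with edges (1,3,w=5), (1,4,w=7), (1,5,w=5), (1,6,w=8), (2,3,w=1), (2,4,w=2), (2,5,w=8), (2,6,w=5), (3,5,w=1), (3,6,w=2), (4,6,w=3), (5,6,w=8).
11 (MST edges: (1,3,w=5), (2,3,w=1), (2,4,w=2), (3,5,w=1), (3,6,w=2); sum of weights 5 + 1 + 2 + 1 + 2 = 11)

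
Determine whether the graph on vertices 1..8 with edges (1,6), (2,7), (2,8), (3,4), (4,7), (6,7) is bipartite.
Yes. Partition: {1, 3, 5, 7, 8}, {2, 4, 6}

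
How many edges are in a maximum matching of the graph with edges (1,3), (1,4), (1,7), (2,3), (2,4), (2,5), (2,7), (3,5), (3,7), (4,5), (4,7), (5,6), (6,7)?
3 (matching: (1,4), (3,7), (5,6); upper bound floor(n/2) = floor(7/2) = 3)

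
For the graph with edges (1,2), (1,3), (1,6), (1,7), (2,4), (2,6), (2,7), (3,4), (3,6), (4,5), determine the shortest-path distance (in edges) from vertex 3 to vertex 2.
2 (path: 3 -> 1 -> 2, 2 edges)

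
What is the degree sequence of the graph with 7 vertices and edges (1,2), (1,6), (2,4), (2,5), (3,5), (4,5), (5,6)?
[4, 3, 2, 2, 2, 1, 0] (degrees: deg(1)=2, deg(2)=3, deg(3)=1, deg(4)=2, deg(5)=4, deg(6)=2, deg(7)=0)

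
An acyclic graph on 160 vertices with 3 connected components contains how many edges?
157 (Each of the 3 component trees on V_i vertices has V_i - 1 edges; summing gives V - C = 160 - 3 = 157)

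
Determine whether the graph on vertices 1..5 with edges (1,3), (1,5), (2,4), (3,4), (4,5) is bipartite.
Yes. Partition: {1, 4}, {2, 3, 5}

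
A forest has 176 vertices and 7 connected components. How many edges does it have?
169 (Each of the 7 component trees on V_i vertices has V_i - 1 edges; summing gives V - C = 176 - 7 = 169)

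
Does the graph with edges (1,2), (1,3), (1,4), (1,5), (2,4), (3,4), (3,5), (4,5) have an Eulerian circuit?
No (2 vertices have odd degree: {3, 5}; Eulerian circuit requires 0)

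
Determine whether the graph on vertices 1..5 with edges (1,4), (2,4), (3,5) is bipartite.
Yes. Partition: {1, 2, 3}, {4, 5}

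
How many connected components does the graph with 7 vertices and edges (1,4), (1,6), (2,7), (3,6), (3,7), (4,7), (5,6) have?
1 (components: {1, 2, 3, 4, 5, 6, 7})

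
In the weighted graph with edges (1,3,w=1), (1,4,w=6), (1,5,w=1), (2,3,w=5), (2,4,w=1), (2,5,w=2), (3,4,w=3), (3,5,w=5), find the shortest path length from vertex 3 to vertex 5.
2 (path: 3 -> 1 -> 5; weights 1 + 1 = 2)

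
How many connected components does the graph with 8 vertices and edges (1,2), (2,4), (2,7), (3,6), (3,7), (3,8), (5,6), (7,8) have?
1 (components: {1, 2, 3, 4, 5, 6, 7, 8})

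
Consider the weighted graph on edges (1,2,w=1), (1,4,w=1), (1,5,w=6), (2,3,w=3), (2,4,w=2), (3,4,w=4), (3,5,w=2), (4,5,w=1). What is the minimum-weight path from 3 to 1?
4 (path: 3 -> 2 -> 1; weights 3 + 1 = 4)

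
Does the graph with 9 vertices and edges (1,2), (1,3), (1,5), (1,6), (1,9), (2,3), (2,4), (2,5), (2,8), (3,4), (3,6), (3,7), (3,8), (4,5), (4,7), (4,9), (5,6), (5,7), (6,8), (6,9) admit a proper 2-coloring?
No (odd cycle of length 3: 3 -> 1 -> 2 -> 3)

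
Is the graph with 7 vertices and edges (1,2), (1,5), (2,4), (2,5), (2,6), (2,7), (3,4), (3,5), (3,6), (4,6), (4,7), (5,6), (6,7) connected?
Yes (BFS from 1 visits [1, 2, 5, 4, 6, 7, 3] — all 7 vertices reached)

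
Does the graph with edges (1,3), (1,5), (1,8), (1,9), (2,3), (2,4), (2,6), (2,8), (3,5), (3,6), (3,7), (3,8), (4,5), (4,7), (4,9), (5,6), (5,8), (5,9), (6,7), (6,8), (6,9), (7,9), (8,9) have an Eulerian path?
Yes — and in fact it has an Eulerian circuit (the graph is connected and all 9 vertices have even degree)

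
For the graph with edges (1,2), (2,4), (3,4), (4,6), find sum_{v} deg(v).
8 (handshake: sum of degrees = 2|E| = 2 x 4 = 8)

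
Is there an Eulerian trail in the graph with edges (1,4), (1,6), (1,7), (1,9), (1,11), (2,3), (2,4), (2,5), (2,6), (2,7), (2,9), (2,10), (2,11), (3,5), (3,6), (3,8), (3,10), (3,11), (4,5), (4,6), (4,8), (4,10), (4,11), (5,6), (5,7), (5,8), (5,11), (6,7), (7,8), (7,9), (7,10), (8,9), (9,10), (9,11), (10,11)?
No (6 vertices have odd degree: {1, 4, 5, 7, 8, 11}; Eulerian path requires 0 or 2)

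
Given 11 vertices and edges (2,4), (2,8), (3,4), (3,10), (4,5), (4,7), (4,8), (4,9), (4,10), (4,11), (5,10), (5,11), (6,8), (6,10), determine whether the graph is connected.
No, it has 2 components: {1}, {2, 3, 4, 5, 6, 7, 8, 9, 10, 11}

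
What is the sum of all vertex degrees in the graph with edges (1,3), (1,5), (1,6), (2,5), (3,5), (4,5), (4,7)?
14 (handshake: sum of degrees = 2|E| = 2 x 7 = 14)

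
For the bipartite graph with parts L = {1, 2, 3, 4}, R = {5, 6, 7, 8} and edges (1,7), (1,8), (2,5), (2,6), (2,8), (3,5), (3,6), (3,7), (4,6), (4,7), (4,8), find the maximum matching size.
4 (matching: (1,8), (2,6), (3,5), (4,7); upper bound min(|L|,|R|) = min(4,4) = 4)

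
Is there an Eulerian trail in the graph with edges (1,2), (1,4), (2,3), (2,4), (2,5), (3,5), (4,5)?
Yes (the graph is connected and exactly 2 vertices have odd degree: {4, 5}; any Eulerian path must start and end at those)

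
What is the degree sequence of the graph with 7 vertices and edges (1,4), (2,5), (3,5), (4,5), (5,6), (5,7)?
[5, 2, 1, 1, 1, 1, 1] (degrees: deg(1)=1, deg(2)=1, deg(3)=1, deg(4)=2, deg(5)=5, deg(6)=1, deg(7)=1)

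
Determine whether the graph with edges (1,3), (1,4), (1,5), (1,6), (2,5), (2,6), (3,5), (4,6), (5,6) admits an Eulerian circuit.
Yes (the graph is connected and all 6 vertices have even degree)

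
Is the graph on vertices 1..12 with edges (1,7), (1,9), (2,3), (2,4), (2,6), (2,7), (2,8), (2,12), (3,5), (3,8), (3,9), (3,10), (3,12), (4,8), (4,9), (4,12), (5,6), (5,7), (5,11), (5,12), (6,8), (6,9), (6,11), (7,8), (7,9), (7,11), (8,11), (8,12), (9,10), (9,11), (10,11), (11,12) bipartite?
No (odd cycle of length 3: 9 -> 1 -> 7 -> 9)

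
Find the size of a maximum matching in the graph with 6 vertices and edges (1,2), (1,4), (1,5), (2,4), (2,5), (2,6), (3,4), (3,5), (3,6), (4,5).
3 (matching: (1,2), (3,6), (4,5); upper bound floor(n/2) = floor(6/2) = 3)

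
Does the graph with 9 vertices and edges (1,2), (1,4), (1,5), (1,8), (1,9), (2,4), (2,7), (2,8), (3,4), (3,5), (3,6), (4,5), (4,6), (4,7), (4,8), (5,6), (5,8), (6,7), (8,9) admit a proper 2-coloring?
No (odd cycle of length 3: 5 -> 1 -> 4 -> 5)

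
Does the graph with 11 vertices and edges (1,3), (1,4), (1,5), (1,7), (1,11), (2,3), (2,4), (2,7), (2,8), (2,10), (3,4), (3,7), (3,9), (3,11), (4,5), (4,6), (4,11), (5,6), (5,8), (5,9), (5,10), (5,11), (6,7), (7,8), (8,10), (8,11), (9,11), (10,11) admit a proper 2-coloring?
No (odd cycle of length 3: 7 -> 1 -> 3 -> 7)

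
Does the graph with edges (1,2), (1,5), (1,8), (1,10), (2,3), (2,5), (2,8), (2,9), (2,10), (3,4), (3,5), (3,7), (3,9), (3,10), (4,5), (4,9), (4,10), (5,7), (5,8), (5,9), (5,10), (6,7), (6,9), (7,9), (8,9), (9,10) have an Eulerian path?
Yes — and in fact it has an Eulerian circuit (the graph is connected and all 10 vertices have even degree)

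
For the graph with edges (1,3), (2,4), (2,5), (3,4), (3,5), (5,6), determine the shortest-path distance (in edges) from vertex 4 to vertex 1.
2 (path: 4 -> 3 -> 1, 2 edges)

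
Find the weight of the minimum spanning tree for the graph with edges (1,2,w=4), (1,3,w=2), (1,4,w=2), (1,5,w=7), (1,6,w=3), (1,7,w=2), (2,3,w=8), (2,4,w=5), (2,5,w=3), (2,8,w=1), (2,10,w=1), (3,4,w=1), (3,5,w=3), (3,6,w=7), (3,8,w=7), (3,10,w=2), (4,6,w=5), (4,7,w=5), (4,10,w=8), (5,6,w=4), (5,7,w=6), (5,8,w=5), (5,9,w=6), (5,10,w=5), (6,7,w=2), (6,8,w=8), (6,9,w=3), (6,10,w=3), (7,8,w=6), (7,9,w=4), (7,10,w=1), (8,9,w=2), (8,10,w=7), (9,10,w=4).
15 (MST edges: (1,3,w=2), (1,7,w=2), (2,5,w=3), (2,8,w=1), (2,10,w=1), (3,4,w=1), (6,7,w=2), (7,10,w=1), (8,9,w=2); sum of weights 2 + 2 + 3 + 1 + 1 + 1 + 2 + 1 + 2 = 15)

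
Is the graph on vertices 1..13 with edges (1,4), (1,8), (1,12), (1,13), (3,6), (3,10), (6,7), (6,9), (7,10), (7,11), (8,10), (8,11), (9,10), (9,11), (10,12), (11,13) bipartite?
Yes. Partition: {1, 2, 5, 6, 10, 11}, {3, 4, 7, 8, 9, 12, 13}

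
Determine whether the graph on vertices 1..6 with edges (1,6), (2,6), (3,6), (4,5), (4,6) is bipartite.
Yes. Partition: {1, 2, 3, 4}, {5, 6}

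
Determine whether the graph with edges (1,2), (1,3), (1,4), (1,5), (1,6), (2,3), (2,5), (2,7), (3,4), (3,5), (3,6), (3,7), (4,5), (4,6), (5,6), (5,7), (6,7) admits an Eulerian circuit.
No (2 vertices have odd degree: {1, 6}; Eulerian circuit requires 0)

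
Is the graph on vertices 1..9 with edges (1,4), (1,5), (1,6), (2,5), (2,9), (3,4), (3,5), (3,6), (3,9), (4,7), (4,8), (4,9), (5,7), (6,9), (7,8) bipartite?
No (odd cycle of length 5: 7 -> 5 -> 1 -> 4 -> 8 -> 7)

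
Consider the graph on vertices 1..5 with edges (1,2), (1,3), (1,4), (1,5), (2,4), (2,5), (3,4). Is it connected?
Yes (BFS from 1 visits [1, 2, 3, 4, 5] — all 5 vertices reached)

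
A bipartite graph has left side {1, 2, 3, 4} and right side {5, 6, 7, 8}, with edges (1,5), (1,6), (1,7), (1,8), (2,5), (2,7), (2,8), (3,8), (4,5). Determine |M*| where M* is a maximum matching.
4 (matching: (1,6), (2,7), (3,8), (4,5); upper bound min(|L|,|R|) = min(4,4) = 4)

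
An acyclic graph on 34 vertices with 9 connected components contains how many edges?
25 (Each of the 9 component trees on V_i vertices has V_i - 1 edges; summing gives V - C = 34 - 9 = 25)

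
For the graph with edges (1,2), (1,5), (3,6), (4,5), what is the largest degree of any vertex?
2 (attained at vertices 1, 5)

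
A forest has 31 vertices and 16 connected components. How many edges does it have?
15 (Each of the 16 component trees on V_i vertices has V_i - 1 edges; summing gives V - C = 31 - 16 = 15)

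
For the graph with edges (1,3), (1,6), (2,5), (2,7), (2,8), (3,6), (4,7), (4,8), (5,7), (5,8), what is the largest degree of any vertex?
3 (attained at vertices 2, 5, 7, 8)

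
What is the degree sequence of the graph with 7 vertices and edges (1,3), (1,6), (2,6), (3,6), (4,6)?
[4, 2, 2, 1, 1, 0, 0] (degrees: deg(1)=2, deg(2)=1, deg(3)=2, deg(4)=1, deg(5)=0, deg(6)=4, deg(7)=0)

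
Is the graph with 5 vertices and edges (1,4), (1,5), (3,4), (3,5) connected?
No, it has 2 components: {1, 3, 4, 5}, {2}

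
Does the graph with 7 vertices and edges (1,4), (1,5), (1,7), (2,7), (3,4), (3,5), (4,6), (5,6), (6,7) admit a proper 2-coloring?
Yes. Partition: {1, 2, 3, 6}, {4, 5, 7}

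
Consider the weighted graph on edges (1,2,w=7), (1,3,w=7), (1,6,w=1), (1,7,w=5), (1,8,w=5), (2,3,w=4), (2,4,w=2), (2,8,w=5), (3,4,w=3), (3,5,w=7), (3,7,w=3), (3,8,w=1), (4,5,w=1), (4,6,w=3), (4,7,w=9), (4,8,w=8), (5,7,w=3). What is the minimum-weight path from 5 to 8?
5 (path: 5 -> 4 -> 3 -> 8; weights 1 + 3 + 1 = 5)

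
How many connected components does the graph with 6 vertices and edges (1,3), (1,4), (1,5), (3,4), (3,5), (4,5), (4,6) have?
2 (components: {1, 3, 4, 5, 6}, {2})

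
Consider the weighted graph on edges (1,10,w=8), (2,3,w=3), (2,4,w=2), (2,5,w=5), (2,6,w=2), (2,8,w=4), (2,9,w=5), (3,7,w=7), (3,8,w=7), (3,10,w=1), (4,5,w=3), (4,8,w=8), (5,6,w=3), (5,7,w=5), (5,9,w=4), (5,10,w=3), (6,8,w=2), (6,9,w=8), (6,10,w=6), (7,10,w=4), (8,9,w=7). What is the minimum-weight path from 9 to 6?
7 (path: 9 -> 2 -> 6; weights 5 + 2 = 7)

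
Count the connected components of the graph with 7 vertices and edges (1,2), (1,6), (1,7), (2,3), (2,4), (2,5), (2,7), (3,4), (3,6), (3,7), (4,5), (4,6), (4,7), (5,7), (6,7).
1 (components: {1, 2, 3, 4, 5, 6, 7})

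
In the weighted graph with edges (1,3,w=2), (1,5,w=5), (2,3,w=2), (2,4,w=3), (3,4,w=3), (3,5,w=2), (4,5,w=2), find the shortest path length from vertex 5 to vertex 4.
2 (path: 5 -> 4; weights 2 = 2)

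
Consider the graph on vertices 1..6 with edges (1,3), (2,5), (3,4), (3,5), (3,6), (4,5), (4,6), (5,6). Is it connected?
Yes (BFS from 1 visits [1, 3, 4, 5, 6, 2] — all 6 vertices reached)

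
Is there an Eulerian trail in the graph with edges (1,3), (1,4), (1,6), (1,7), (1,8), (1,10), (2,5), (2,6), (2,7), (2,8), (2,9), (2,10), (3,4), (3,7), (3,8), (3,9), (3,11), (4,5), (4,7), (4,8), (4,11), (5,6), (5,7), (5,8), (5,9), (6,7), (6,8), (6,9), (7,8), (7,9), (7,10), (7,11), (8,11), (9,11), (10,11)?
Yes — and in fact it has an Eulerian circuit (the graph is connected and all 11 vertices have even degree)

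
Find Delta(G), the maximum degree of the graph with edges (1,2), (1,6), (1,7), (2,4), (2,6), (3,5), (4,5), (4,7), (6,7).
3 (attained at vertices 1, 2, 4, 6, 7)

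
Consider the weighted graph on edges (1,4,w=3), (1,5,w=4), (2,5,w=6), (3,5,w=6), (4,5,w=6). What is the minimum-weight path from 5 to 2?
6 (path: 5 -> 2; weights 6 = 6)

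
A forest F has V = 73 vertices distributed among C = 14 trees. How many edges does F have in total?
59 (Each of the 14 component trees on V_i vertices has V_i - 1 edges; summing gives V - C = 73 - 14 = 59)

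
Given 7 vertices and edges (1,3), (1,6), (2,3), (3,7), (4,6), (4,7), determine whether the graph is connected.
No, it has 2 components: {1, 2, 3, 4, 6, 7}, {5}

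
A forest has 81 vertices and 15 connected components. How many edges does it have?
66 (Each of the 15 component trees on V_i vertices has V_i - 1 edges; summing gives V - C = 81 - 15 = 66)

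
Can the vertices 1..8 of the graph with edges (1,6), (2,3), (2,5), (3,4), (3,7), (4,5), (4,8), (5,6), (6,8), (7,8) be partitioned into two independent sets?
Yes. Partition: {1, 3, 5, 8}, {2, 4, 6, 7}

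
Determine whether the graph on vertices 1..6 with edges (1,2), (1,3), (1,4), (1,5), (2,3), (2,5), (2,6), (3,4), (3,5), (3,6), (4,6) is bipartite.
No (odd cycle of length 3: 2 -> 1 -> 3 -> 2)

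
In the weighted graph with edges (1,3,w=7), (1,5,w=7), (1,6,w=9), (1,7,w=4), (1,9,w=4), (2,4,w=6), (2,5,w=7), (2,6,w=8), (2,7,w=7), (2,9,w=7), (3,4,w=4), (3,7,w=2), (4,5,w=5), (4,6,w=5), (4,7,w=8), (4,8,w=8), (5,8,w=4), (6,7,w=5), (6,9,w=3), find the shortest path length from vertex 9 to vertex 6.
3 (path: 9 -> 6; weights 3 = 3)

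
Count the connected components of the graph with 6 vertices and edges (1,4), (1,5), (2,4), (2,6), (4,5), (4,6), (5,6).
2 (components: {1, 2, 4, 5, 6}, {3})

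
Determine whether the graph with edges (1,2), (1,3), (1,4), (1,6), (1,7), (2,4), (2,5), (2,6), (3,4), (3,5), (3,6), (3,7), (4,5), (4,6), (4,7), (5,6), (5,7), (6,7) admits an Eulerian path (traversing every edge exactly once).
No (4 vertices have odd degree: {1, 3, 5, 7}; Eulerian path requires 0 or 2)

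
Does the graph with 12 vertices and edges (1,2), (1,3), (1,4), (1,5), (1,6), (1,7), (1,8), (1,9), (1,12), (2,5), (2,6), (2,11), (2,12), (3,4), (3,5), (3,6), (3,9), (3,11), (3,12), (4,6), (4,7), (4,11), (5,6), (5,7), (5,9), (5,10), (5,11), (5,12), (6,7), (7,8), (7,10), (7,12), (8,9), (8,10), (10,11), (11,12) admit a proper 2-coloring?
No (odd cycle of length 3: 4 -> 1 -> 6 -> 4)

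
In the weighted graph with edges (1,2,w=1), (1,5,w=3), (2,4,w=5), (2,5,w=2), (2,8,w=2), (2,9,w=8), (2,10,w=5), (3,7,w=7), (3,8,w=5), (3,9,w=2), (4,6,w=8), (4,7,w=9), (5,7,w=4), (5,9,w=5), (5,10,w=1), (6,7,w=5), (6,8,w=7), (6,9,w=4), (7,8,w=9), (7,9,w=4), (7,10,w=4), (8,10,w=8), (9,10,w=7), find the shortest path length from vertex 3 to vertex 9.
2 (path: 3 -> 9; weights 2 = 2)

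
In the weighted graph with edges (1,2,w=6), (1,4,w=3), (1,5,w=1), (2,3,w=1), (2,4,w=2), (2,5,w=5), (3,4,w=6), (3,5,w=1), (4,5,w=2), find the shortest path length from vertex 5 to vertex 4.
2 (path: 5 -> 4; weights 2 = 2)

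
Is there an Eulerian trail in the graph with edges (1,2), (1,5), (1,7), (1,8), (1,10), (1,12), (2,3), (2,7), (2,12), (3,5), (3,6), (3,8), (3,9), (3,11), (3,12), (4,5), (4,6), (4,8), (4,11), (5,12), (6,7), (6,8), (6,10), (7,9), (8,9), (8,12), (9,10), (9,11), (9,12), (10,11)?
Yes (the graph is connected and exactly 2 vertices have odd degree: {3, 6}; any Eulerian path must start and end at those)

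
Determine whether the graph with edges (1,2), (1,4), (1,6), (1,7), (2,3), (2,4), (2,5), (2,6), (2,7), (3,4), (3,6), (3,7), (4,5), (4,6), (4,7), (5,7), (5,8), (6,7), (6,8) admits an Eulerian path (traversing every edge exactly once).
Yes — and in fact it has an Eulerian circuit (the graph is connected and all 8 vertices have even degree)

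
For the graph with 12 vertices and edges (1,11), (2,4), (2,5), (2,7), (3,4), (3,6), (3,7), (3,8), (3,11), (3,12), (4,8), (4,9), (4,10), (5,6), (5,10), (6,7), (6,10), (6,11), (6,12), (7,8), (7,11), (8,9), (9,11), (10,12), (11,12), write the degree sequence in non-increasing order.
[6, 6, 6, 5, 5, 4, 4, 4, 3, 3, 3, 1] (degrees: deg(1)=1, deg(2)=3, deg(3)=6, deg(4)=5, deg(5)=3, deg(6)=6, deg(7)=5, deg(8)=4, deg(9)=3, deg(10)=4, deg(11)=6, deg(12)=4)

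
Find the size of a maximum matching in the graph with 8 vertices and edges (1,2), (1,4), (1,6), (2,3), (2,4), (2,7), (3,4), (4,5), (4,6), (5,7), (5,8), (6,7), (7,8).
4 (matching: (1,6), (2,3), (4,5), (7,8); upper bound floor(n/2) = floor(8/2) = 4)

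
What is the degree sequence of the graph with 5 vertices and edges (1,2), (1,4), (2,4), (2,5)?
[3, 2, 2, 1, 0] (degrees: deg(1)=2, deg(2)=3, deg(3)=0, deg(4)=2, deg(5)=1)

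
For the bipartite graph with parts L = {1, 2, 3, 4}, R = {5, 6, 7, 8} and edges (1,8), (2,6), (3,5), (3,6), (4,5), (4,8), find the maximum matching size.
3 (matching: (1,8), (2,6), (3,5); upper bound min(|L|,|R|) = min(4,4) = 4)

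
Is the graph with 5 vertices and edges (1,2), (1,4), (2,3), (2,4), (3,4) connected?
No, it has 2 components: {1, 2, 3, 4}, {5}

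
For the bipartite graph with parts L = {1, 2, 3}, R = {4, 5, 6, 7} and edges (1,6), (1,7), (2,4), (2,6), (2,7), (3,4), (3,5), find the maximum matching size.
3 (matching: (1,7), (2,6), (3,5); upper bound min(|L|,|R|) = min(3,4) = 3)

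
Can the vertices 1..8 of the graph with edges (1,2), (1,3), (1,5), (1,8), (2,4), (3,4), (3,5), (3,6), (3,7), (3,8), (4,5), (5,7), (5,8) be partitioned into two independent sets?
No (odd cycle of length 3: 3 -> 1 -> 8 -> 3)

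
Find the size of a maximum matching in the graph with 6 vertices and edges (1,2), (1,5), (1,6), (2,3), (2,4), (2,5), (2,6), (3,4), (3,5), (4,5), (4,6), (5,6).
3 (matching: (1,5), (2,3), (4,6); upper bound floor(n/2) = floor(6/2) = 3)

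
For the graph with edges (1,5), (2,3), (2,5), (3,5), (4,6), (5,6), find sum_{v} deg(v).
12 (handshake: sum of degrees = 2|E| = 2 x 6 = 12)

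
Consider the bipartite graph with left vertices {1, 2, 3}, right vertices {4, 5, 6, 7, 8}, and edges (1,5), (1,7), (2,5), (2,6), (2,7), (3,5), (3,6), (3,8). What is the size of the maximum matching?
3 (matching: (1,7), (2,6), (3,8); upper bound min(|L|,|R|) = min(3,5) = 3)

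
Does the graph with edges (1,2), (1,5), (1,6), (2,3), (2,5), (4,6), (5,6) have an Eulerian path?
No (6 vertices have odd degree: {1, 2, 3, 4, 5, 6}; Eulerian path requires 0 or 2)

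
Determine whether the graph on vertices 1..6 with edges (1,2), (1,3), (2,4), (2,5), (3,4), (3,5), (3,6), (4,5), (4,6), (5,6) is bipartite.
No (odd cycle of length 3: 4 -> 3 -> 5 -> 4)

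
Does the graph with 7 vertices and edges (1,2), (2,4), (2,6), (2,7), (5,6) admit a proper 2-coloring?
Yes. Partition: {1, 3, 4, 6, 7}, {2, 5}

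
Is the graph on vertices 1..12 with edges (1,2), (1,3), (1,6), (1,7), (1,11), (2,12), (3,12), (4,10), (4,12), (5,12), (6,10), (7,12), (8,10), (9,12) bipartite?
Yes. Partition: {1, 10, 12}, {2, 3, 4, 5, 6, 7, 8, 9, 11}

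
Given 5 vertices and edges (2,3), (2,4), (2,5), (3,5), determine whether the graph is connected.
No, it has 2 components: {1}, {2, 3, 4, 5}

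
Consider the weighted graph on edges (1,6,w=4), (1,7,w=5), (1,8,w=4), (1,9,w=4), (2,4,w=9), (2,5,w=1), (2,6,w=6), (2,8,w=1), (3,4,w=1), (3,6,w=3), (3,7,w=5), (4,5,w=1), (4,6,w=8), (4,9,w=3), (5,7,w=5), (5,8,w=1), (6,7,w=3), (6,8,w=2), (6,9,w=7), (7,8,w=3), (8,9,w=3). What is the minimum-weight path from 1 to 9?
4 (path: 1 -> 9; weights 4 = 4)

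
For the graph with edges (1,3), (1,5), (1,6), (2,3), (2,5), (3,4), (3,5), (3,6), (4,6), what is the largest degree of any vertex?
5 (attained at vertex 3)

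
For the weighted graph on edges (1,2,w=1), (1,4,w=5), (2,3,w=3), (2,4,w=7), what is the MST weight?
9 (MST edges: (1,2,w=1), (1,4,w=5), (2,3,w=3); sum of weights 1 + 5 + 3 = 9)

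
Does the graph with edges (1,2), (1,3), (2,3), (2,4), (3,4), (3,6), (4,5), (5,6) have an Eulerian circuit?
No (2 vertices have odd degree: {2, 4}; Eulerian circuit requires 0)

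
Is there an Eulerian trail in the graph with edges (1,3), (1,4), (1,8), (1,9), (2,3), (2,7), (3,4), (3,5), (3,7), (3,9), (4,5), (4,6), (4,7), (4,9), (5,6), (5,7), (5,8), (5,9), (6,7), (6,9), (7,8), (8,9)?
Yes — and in fact it has an Eulerian circuit (the graph is connected and all 9 vertices have even degree)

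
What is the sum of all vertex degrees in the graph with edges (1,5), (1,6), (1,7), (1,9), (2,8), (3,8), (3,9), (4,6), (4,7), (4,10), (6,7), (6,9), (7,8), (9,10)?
28 (handshake: sum of degrees = 2|E| = 2 x 14 = 28)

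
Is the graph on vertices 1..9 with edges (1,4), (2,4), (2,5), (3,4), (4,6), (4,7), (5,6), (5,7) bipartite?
Yes. Partition: {1, 2, 3, 6, 7, 8, 9}, {4, 5}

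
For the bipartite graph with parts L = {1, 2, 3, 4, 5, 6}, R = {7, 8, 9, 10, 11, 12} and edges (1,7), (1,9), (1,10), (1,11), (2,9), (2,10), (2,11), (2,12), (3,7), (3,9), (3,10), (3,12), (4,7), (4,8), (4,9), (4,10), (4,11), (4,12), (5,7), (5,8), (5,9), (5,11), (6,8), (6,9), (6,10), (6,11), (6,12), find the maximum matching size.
6 (matching: (1,11), (2,12), (3,10), (4,9), (5,7), (6,8); upper bound min(|L|,|R|) = min(6,6) = 6)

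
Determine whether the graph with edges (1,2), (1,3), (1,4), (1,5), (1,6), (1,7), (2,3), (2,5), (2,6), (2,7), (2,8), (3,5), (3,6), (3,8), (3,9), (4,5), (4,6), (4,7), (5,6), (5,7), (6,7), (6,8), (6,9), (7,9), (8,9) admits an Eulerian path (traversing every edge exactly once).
Yes — and in fact it has an Eulerian circuit (the graph is connected and all 9 vertices have even degree)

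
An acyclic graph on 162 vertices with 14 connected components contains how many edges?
148 (Each of the 14 component trees on V_i vertices has V_i - 1 edges; summing gives V - C = 162 - 14 = 148)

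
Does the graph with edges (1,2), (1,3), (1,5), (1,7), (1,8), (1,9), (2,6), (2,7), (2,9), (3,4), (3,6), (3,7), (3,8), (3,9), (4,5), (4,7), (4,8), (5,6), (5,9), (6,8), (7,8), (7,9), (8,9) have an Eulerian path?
Yes — and in fact it has an Eulerian circuit (the graph is connected and all 9 vertices have even degree)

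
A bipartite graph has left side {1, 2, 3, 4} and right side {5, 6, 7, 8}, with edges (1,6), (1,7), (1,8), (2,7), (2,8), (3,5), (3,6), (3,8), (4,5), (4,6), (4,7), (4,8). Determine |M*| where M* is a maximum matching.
4 (matching: (1,8), (2,7), (3,6), (4,5); upper bound min(|L|,|R|) = min(4,4) = 4)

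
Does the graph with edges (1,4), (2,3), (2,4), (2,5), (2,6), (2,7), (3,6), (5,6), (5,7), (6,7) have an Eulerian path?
No (4 vertices have odd degree: {1, 2, 5, 7}; Eulerian path requires 0 or 2)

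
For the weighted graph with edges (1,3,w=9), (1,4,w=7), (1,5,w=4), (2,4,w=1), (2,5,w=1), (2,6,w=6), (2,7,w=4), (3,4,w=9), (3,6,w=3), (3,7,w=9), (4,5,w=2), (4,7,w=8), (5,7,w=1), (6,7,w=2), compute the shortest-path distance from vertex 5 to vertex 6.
3 (path: 5 -> 7 -> 6; weights 1 + 2 = 3)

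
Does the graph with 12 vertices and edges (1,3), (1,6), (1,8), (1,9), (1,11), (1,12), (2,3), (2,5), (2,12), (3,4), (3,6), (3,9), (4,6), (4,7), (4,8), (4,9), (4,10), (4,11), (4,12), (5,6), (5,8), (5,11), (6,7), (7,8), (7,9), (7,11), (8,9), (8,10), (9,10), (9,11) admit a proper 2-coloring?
No (odd cycle of length 3: 6 -> 1 -> 3 -> 6)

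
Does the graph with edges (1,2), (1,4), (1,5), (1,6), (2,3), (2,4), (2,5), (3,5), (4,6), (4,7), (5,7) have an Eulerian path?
Yes — and in fact it has an Eulerian circuit (the graph is connected and all 7 vertices have even degree)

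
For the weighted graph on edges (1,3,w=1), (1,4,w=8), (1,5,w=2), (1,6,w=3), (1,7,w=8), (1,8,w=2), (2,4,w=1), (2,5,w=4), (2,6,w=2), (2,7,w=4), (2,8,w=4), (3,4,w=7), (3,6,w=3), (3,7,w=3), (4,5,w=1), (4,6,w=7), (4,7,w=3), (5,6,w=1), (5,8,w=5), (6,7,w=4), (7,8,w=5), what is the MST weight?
11 (MST edges: (1,3,w=1), (1,5,w=2), (1,8,w=2), (2,4,w=1), (3,7,w=3), (4,5,w=1), (5,6,w=1); sum of weights 1 + 2 + 2 + 1 + 3 + 1 + 1 = 11)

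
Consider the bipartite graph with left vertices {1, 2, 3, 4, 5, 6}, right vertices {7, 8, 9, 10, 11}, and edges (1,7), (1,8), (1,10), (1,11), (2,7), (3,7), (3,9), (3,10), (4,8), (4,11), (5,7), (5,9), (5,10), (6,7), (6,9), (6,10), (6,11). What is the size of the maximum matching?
5 (matching: (1,11), (2,7), (3,10), (4,8), (5,9); upper bound min(|L|,|R|) = min(6,5) = 5)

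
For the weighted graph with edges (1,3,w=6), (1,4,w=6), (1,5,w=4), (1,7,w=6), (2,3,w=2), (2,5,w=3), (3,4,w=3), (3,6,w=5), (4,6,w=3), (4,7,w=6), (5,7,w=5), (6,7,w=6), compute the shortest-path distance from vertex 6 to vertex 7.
6 (path: 6 -> 7; weights 6 = 6)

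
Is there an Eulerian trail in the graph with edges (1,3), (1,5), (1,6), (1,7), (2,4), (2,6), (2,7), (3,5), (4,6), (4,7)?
No (4 vertices have odd degree: {2, 4, 6, 7}; Eulerian path requires 0 or 2)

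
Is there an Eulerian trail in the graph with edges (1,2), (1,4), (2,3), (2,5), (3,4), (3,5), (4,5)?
No (4 vertices have odd degree: {2, 3, 4, 5}; Eulerian path requires 0 or 2)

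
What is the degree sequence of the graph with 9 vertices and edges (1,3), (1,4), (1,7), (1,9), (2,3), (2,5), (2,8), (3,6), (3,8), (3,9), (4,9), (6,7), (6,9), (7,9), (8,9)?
[6, 5, 4, 3, 3, 3, 3, 2, 1] (degrees: deg(1)=4, deg(2)=3, deg(3)=5, deg(4)=2, deg(5)=1, deg(6)=3, deg(7)=3, deg(8)=3, deg(9)=6)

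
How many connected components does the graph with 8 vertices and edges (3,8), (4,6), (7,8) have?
5 (components: {1}, {2}, {3, 7, 8}, {4, 6}, {5})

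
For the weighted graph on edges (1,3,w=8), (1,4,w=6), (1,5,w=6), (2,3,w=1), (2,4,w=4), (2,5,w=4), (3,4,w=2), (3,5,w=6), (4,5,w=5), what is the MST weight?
13 (MST edges: (1,4,w=6), (2,3,w=1), (2,5,w=4), (3,4,w=2); sum of weights 6 + 1 + 4 + 2 = 13)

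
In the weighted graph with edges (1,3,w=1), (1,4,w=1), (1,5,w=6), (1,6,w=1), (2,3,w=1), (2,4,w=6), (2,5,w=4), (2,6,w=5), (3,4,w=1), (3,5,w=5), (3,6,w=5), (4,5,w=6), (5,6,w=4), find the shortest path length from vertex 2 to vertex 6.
3 (path: 2 -> 3 -> 1 -> 6; weights 1 + 1 + 1 = 3)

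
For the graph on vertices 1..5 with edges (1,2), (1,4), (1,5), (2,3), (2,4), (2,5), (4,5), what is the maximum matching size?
2 (matching: (1,4), (2,5); upper bound floor(n/2) = floor(5/2) = 2)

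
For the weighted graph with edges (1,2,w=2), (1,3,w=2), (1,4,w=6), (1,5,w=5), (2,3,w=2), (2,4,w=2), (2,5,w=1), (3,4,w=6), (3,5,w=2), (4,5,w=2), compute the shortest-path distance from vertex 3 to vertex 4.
4 (path: 3 -> 5 -> 4; weights 2 + 2 = 4)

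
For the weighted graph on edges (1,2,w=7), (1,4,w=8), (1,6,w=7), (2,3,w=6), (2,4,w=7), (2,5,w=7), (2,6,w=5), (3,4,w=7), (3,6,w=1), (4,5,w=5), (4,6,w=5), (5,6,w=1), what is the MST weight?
19 (MST edges: (1,2,w=7), (2,6,w=5), (3,6,w=1), (4,5,w=5), (5,6,w=1); sum of weights 7 + 5 + 1 + 5 + 1 = 19)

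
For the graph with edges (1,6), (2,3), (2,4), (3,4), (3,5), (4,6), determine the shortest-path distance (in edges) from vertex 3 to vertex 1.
3 (path: 3 -> 4 -> 6 -> 1, 3 edges)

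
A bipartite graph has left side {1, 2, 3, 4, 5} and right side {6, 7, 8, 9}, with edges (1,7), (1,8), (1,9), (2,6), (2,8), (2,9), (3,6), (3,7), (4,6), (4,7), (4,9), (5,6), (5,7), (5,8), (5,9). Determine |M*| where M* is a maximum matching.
4 (matching: (1,9), (2,8), (3,7), (4,6); upper bound min(|L|,|R|) = min(5,4) = 4)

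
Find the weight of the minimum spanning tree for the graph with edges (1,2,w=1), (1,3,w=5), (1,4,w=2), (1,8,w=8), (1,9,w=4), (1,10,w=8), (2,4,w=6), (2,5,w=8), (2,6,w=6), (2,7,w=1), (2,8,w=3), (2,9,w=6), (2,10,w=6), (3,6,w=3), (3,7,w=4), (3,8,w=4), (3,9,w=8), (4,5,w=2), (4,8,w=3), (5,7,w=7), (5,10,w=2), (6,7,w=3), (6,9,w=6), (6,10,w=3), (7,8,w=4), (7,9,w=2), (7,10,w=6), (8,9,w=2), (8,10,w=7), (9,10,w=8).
18 (MST edges: (1,2,w=1), (1,4,w=2), (2,7,w=1), (3,6,w=3), (4,5,w=2), (5,10,w=2), (6,7,w=3), (7,9,w=2), (8,9,w=2); sum of weights 1 + 2 + 1 + 3 + 2 + 2 + 3 + 2 + 2 = 18)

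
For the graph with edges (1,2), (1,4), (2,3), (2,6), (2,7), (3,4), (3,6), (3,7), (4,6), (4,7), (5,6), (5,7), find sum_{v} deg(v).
24 (handshake: sum of degrees = 2|E| = 2 x 12 = 24)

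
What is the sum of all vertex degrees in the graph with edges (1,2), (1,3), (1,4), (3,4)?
8 (handshake: sum of degrees = 2|E| = 2 x 4 = 8)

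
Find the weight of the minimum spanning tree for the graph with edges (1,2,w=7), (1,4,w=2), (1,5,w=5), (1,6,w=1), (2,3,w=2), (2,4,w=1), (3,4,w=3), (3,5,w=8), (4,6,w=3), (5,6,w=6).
11 (MST edges: (1,4,w=2), (1,5,w=5), (1,6,w=1), (2,3,w=2), (2,4,w=1); sum of weights 2 + 5 + 1 + 2 + 1 = 11)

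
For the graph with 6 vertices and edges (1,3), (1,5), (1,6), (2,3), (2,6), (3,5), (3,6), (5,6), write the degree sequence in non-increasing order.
[4, 4, 3, 3, 2, 0] (degrees: deg(1)=3, deg(2)=2, deg(3)=4, deg(4)=0, deg(5)=3, deg(6)=4)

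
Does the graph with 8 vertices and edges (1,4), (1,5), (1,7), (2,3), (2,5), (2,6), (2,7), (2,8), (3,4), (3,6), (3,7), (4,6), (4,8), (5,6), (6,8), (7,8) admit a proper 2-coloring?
No (odd cycle of length 3: 8 -> 4 -> 6 -> 8)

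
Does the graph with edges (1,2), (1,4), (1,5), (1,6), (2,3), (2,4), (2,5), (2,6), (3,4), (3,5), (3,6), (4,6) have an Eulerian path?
Yes (the graph is connected and exactly 2 vertices have odd degree: {2, 5}; any Eulerian path must start and end at those)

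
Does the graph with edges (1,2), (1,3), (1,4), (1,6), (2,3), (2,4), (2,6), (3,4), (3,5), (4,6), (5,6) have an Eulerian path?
Yes — and in fact it has an Eulerian circuit (the graph is connected and all 6 vertices have even degree)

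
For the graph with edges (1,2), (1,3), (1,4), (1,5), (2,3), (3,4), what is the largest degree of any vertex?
4 (attained at vertex 1)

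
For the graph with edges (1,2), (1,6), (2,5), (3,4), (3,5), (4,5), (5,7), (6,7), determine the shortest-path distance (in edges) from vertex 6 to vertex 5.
2 (path: 6 -> 7 -> 5, 2 edges)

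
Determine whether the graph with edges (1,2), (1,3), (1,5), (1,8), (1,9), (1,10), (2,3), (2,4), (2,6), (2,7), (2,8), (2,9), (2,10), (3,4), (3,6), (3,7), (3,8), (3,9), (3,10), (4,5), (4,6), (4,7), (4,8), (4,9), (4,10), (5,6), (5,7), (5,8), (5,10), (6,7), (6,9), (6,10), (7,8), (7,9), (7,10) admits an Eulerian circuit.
No (2 vertices have odd degree: {6, 10}; Eulerian circuit requires 0)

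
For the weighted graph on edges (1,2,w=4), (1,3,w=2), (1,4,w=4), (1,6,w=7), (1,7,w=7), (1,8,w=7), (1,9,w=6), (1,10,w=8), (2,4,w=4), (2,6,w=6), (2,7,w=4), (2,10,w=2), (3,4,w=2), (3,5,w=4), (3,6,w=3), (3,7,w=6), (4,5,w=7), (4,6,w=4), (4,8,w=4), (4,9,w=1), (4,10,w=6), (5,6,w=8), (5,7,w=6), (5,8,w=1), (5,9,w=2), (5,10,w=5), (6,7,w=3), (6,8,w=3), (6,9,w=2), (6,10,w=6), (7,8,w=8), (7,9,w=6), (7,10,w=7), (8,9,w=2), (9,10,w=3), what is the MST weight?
18 (MST edges: (1,3,w=2), (2,10,w=2), (3,4,w=2), (4,9,w=1), (5,8,w=1), (5,9,w=2), (6,7,w=3), (6,9,w=2), (9,10,w=3); sum of weights 2 + 2 + 2 + 1 + 1 + 2 + 3 + 2 + 3 = 18)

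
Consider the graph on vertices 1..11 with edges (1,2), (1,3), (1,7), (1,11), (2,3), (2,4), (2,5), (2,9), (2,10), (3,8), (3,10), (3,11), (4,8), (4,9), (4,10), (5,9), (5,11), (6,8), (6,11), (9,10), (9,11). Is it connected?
Yes (BFS from 1 visits [1, 2, 3, 7, 11, 4, 5, 9, 10, 8, 6] — all 11 vertices reached)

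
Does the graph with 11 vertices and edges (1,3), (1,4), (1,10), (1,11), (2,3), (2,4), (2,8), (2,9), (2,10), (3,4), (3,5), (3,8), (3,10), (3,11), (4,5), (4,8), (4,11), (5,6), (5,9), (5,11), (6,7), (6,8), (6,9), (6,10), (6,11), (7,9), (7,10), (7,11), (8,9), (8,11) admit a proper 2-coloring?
No (odd cycle of length 3: 4 -> 1 -> 3 -> 4)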